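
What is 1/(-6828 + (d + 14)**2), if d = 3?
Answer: -1/6539 ≈ -0.00015293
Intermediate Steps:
1/(-6828 + (d + 14)**2) = 1/(-6828 + (3 + 14)**2) = 1/(-6828 + 17**2) = 1/(-6828 + 289) = 1/(-6539) = -1/6539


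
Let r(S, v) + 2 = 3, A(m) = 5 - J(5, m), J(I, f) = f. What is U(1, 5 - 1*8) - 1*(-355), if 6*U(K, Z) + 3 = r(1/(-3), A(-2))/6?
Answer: 12763/36 ≈ 354.53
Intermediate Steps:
A(m) = 5 - m
r(S, v) = 1 (r(S, v) = -2 + 3 = 1)
U(K, Z) = -17/36 (U(K, Z) = -1/2 + (1/6)/6 = -1/2 + (1*(1/6))/6 = -1/2 + (1/6)*(1/6) = -1/2 + 1/36 = -17/36)
U(1, 5 - 1*8) - 1*(-355) = -17/36 - 1*(-355) = -17/36 + 355 = 12763/36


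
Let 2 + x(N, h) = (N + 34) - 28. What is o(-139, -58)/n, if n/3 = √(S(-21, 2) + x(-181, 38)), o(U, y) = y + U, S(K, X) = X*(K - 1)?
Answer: 197*I*√221/663 ≈ 4.4172*I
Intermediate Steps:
x(N, h) = 4 + N (x(N, h) = -2 + ((N + 34) - 28) = -2 + ((34 + N) - 28) = -2 + (6 + N) = 4 + N)
S(K, X) = X*(-1 + K)
o(U, y) = U + y
n = 3*I*√221 (n = 3*√(2*(-1 - 21) + (4 - 181)) = 3*√(2*(-22) - 177) = 3*√(-44 - 177) = 3*√(-221) = 3*(I*√221) = 3*I*√221 ≈ 44.598*I)
o(-139, -58)/n = (-139 - 58)/((3*I*√221)) = -(-197)*I*√221/663 = 197*I*√221/663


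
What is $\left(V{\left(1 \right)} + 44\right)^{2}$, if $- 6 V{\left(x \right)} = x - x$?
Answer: $1936$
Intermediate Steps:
$V{\left(x \right)} = 0$ ($V{\left(x \right)} = - \frac{x - x}{6} = \left(- \frac{1}{6}\right) 0 = 0$)
$\left(V{\left(1 \right)} + 44\right)^{2} = \left(0 + 44\right)^{2} = 44^{2} = 1936$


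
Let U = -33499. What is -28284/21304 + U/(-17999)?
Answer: 51144745/95862674 ≈ 0.53352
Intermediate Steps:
-28284/21304 + U/(-17999) = -28284/21304 - 33499/(-17999) = -28284*1/21304 - 33499*(-1/17999) = -7071/5326 + 33499/17999 = 51144745/95862674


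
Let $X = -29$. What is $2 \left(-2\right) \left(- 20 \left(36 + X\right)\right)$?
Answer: $560$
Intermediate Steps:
$2 \left(-2\right) \left(- 20 \left(36 + X\right)\right) = 2 \left(-2\right) \left(- 20 \left(36 - 29\right)\right) = - 4 \left(\left(-20\right) 7\right) = \left(-4\right) \left(-140\right) = 560$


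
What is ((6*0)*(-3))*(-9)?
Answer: 0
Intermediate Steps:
((6*0)*(-3))*(-9) = (0*(-3))*(-9) = 0*(-9) = 0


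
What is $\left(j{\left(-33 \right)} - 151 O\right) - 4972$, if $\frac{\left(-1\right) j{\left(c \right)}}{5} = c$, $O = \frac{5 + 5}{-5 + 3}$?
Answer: $-4052$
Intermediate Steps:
$O = -5$ ($O = \frac{10}{-2} = 10 \left(- \frac{1}{2}\right) = -5$)
$j{\left(c \right)} = - 5 c$
$\left(j{\left(-33 \right)} - 151 O\right) - 4972 = \left(\left(-5\right) \left(-33\right) - 151 \left(-5\right)\right) - 4972 = \left(165 - -755\right) - 4972 = \left(165 + 755\right) - 4972 = 920 - 4972 = -4052$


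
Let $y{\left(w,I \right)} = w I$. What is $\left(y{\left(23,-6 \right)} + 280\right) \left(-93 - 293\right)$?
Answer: $-54812$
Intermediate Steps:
$y{\left(w,I \right)} = I w$
$\left(y{\left(23,-6 \right)} + 280\right) \left(-93 - 293\right) = \left(\left(-6\right) 23 + 280\right) \left(-93 - 293\right) = \left(-138 + 280\right) \left(-93 - 293\right) = 142 \left(-386\right) = -54812$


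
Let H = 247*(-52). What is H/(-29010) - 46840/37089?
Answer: -147076214/179325315 ≈ -0.82016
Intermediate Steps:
H = -12844
H/(-29010) - 46840/37089 = -12844/(-29010) - 46840/37089 = -12844*(-1/29010) - 46840*1/37089 = 6422/14505 - 46840/37089 = -147076214/179325315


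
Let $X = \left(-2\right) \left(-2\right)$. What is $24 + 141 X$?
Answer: $588$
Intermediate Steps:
$X = 4$
$24 + 141 X = 24 + 141 \cdot 4 = 24 + 564 = 588$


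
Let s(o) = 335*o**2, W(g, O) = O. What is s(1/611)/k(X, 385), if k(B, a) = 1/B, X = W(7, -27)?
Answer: -9045/373321 ≈ -0.024228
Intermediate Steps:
X = -27
s(1/611)/k(X, 385) = (335*(1/611)**2)/(1/(-27)) = (335*(1/611)**2)/(-1/27) = (335*(1/373321))*(-27) = (335/373321)*(-27) = -9045/373321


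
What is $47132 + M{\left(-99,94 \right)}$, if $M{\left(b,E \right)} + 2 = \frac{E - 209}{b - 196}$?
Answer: $\frac{2780693}{59} \approx 47130.0$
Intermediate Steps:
$M{\left(b,E \right)} = -2 + \frac{-209 + E}{-196 + b}$ ($M{\left(b,E \right)} = -2 + \frac{E - 209}{b - 196} = -2 + \frac{-209 + E}{-196 + b}$)
$47132 + M{\left(-99,94 \right)} = 47132 + \frac{183 + 94 - -198}{-196 - 99} = 47132 + \frac{183 + 94 + 198}{-295} = 47132 - \frac{95}{59} = \frac{2780693}{59}$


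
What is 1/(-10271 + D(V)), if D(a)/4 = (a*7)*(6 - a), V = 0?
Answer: -1/10271 ≈ -9.7362e-5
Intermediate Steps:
D(a) = 28*a*(6 - a) (D(a) = 4*((a*7)*(6 - a)) = 4*((7*a)*(6 - a)) = 4*(7*a*(6 - a)) = 28*a*(6 - a))
1/(-10271 + D(V)) = 1/(-10271 + 28*0*(6 - 1*0)) = 1/(-10271 + 28*0*(6 + 0)) = 1/(-10271 + 28*0*6) = 1/(-10271 + 0) = 1/(-10271) = -1/10271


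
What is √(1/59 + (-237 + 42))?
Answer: 4*I*√42421/59 ≈ 13.964*I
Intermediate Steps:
√(1/59 + (-237 + 42)) = √(1/59 - 195) = √(-11504/59) = 4*I*√42421/59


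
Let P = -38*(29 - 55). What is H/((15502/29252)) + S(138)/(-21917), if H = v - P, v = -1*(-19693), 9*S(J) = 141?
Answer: 17988114162533/509636001 ≈ 35296.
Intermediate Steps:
S(J) = 47/3 (S(J) = (⅑)*141 = 47/3)
v = 19693
P = 988 (P = -38*(-26) = 988)
H = 18705 (H = 19693 - 1*988 = 19693 - 988 = 18705)
H/((15502/29252)) + S(138)/(-21917) = 18705/((15502/29252)) + (47/3)/(-21917) = 18705/((15502*(1/29252))) + (47/3)*(-1/21917) = 18705/(7751/14626) - 47/65751 = 18705*(14626/7751) - 47/65751 = 273579330/7751 - 47/65751 = 17988114162533/509636001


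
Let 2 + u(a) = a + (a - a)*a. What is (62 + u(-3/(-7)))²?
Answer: 178929/49 ≈ 3651.6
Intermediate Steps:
u(a) = -2 + a (u(a) = -2 + (a + (a - a)*a) = -2 + (a + 0*a) = -2 + (a + 0) = -2 + a)
(62 + u(-3/(-7)))² = (62 + (-2 - 3/(-7)))² = (62 + (-2 - 3*(-⅐)))² = (62 + (-2 + 3/7))² = (62 - 11/7)² = (423/7)² = 178929/49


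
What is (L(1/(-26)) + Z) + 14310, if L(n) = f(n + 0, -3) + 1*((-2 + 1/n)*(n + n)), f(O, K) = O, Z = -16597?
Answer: -59407/26 ≈ -2284.9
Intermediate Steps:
L(n) = n + 2*n*(-2 + 1/n) (L(n) = (n + 0) + 1*((-2 + 1/n)*(n + n)) = n + 1*((-2 + 1/n)*(2*n)) = n + 1*(2*n*(-2 + 1/n)) = n + 2*n*(-2 + 1/n))
(L(1/(-26)) + Z) + 14310 = ((2 - 3/(-26)) - 16597) + 14310 = ((2 - 3*(-1/26)) - 16597) + 14310 = ((2 + 3/26) - 16597) + 14310 = (55/26 - 16597) + 14310 = -431467/26 + 14310 = -59407/26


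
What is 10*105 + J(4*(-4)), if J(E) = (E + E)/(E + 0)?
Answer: 1052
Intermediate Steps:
J(E) = 2 (J(E) = (2*E)/E = 2)
10*105 + J(4*(-4)) = 10*105 + 2 = 1050 + 2 = 1052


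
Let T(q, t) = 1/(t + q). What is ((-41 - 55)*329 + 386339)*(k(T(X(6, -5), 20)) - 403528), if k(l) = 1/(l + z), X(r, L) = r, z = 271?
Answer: -1008803238311450/7047 ≈ -1.4315e+11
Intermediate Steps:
T(q, t) = 1/(q + t)
k(l) = 1/(271 + l) (k(l) = 1/(l + 271) = 1/(271 + l))
((-41 - 55)*329 + 386339)*(k(T(X(6, -5), 20)) - 403528) = ((-41 - 55)*329 + 386339)*(1/(271 + 1/(6 + 20)) - 403528) = (-96*329 + 386339)*(1/(271 + 1/26) - 403528) = (-31584 + 386339)*(1/(271 + 1/26) - 403528) = 354755*(1/(7047/26) - 403528) = 354755*(26/7047 - 403528) = 354755*(-2843661790/7047) = -1008803238311450/7047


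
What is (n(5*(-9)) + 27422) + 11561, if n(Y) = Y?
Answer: 38938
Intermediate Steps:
(n(5*(-9)) + 27422) + 11561 = (5*(-9) + 27422) + 11561 = (-45 + 27422) + 11561 = 27377 + 11561 = 38938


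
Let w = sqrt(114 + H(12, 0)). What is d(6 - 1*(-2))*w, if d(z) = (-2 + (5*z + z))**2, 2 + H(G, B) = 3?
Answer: 2116*sqrt(115) ≈ 22692.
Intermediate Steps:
H(G, B) = 1 (H(G, B) = -2 + 3 = 1)
d(z) = (-2 + 6*z)**2
w = sqrt(115) (w = sqrt(114 + 1) = sqrt(115) ≈ 10.724)
d(6 - 1*(-2))*w = (4*(-1 + 3*(6 - 1*(-2)))**2)*sqrt(115) = (4*(-1 + 3*(6 + 2))**2)*sqrt(115) = (4*(-1 + 3*8)**2)*sqrt(115) = (4*(-1 + 24)**2)*sqrt(115) = (4*23**2)*sqrt(115) = (4*529)*sqrt(115) = 2116*sqrt(115)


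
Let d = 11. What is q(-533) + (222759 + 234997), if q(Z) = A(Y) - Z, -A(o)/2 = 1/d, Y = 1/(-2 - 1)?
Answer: 5041177/11 ≈ 4.5829e+5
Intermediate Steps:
Y = -⅓ (Y = 1/(-3) = -⅓ ≈ -0.33333)
A(o) = -2/11
q(Z) = -2/11 - Z
q(-533) + (222759 + 234997) = (-2/11 - 1*(-533)) + (222759 + 234997) = (-2/11 + 533) + 457756 = 5861/11 + 457756 = 5041177/11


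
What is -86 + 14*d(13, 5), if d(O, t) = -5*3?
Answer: -296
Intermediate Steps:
d(O, t) = -15
-86 + 14*d(13, 5) = -86 + 14*(-15) = -86 - 210 = -296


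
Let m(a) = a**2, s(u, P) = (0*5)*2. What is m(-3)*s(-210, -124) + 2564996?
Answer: 2564996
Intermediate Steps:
s(u, P) = 0 (s(u, P) = 0*2 = 0)
m(-3)*s(-210, -124) + 2564996 = (-3)**2*0 + 2564996 = 9*0 + 2564996 = 0 + 2564996 = 2564996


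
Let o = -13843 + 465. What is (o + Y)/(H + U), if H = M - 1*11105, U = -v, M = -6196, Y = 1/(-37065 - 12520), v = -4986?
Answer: 663348131/610639275 ≈ 1.0863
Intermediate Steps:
Y = -1/49585 (Y = 1/(-49585) = -1/49585 ≈ -2.0167e-5)
o = -13378
U = 4986 (U = -1*(-4986) = 4986)
H = -17301 (H = -6196 - 1*11105 = -6196 - 11105 = -17301)
(o + Y)/(H + U) = (-13378 - 1/49585)/(-17301 + 4986) = -663348131/49585/(-12315) = -663348131/49585*(-1/12315) = 663348131/610639275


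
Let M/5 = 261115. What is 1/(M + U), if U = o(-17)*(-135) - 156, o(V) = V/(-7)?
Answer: 7/9135638 ≈ 7.6623e-7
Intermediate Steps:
M = 1305575 (M = 5*261115 = 1305575)
o(V) = -V/7 (o(V) = V*(-1/7) = -V/7)
U = -3387/7 (U = -1/7*(-17)*(-135) - 156 = (17/7)*(-135) - 156 = -2295/7 - 156 = -3387/7 ≈ -483.86)
1/(M + U) = 1/(1305575 - 3387/7) = 1/(9135638/7) = 7/9135638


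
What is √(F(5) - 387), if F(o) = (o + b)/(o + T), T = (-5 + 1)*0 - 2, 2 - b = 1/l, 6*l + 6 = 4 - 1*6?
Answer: I*√13839/6 ≈ 19.607*I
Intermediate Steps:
l = -4/3 (l = -1 + (4 - 1*6)/6 = -1 + (4 - 6)/6 = -1 + (⅙)*(-2) = -1 - ⅓ = -4/3 ≈ -1.3333)
b = 11/4 (b = 2 - 1/(-4/3) = 2 - 1*(-¾) = 2 + ¾ = 11/4 ≈ 2.7500)
T = -2 (T = -4*0 - 2 = 0 - 2 = -2)
F(o) = (11/4 + o)/(-2 + o) (F(o) = (o + 11/4)/(o - 2) = (11/4 + o)/(-2 + o))
√(F(5) - 387) = √((11/4 + 5)/(-2 + 5) - 387) = √((31/4)/3 - 387) = √((⅓)*(31/4) - 387) = √(31/12 - 387) = √(-4613/12) = I*√13839/6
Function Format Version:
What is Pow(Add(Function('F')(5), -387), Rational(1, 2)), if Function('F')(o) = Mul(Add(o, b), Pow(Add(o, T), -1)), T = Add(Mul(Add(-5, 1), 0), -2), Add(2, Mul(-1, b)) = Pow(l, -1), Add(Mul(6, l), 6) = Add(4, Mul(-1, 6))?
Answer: Mul(Rational(1, 6), I, Pow(13839, Rational(1, 2))) ≈ Mul(19.607, I)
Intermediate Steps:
l = Rational(-4, 3) (l = Add(-1, Mul(Rational(1, 6), Add(4, Mul(-1, 6)))) = Add(-1, Mul(Rational(1, 6), Add(4, -6))) = Add(-1, Mul(Rational(1, 6), -2)) = Add(-1, Rational(-1, 3)) = Rational(-4, 3) ≈ -1.3333)
b = Rational(11, 4) (b = Add(2, Mul(-1, Pow(Rational(-4, 3), -1))) = Add(2, Mul(-1, Rational(-3, 4))) = Add(2, Rational(3, 4)) = Rational(11, 4) ≈ 2.7500)
T = -2 (T = Add(Mul(-4, 0), -2) = Add(0, -2) = -2)
Function('F')(o) = Mul(Pow(Add(-2, o), -1), Add(Rational(11, 4), o)) (Function('F')(o) = Mul(Add(o, Rational(11, 4)), Pow(Add(o, -2), -1)) = Mul(Add(Rational(11, 4), o), Pow(Add(-2, o), -1)) = Mul(Pow(Add(-2, o), -1), Add(Rational(11, 4), o)))
Pow(Add(Function('F')(5), -387), Rational(1, 2)) = Pow(Add(Mul(Pow(Add(-2, 5), -1), Add(Rational(11, 4), 5)), -387), Rational(1, 2)) = Pow(Add(Mul(Pow(3, -1), Rational(31, 4)), -387), Rational(1, 2)) = Pow(Add(Mul(Rational(1, 3), Rational(31, 4)), -387), Rational(1, 2)) = Pow(Add(Rational(31, 12), -387), Rational(1, 2)) = Pow(Rational(-4613, 12), Rational(1, 2)) = Mul(Rational(1, 6), I, Pow(13839, Rational(1, 2)))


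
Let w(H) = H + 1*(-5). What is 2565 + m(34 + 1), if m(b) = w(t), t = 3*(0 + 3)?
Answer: 2569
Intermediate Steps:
t = 9 (t = 3*3 = 9)
w(H) = -5 + H (w(H) = H - 5 = -5 + H)
m(b) = 4 (m(b) = -5 + 9 = 4)
2565 + m(34 + 1) = 2565 + 4 = 2569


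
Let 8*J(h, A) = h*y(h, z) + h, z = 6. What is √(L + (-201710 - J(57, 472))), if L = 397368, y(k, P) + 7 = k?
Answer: √3124714/4 ≈ 441.92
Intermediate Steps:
y(k, P) = -7 + k
J(h, A) = h/8 + h*(-7 + h)/8 (J(h, A) = (h*(-7 + h) + h)/8 = (h + h*(-7 + h))/8 = h/8 + h*(-7 + h)/8)
√(L + (-201710 - J(57, 472))) = √(397368 + (-201710 - 57*(-6 + 57)/8)) = √(397368 + (-201710 - 57*51/8)) = √(397368 + (-201710 - 1*2907/8)) = √(397368 + (-201710 - 2907/8)) = √(397368 - 1616587/8) = √(1562357/8) = √3124714/4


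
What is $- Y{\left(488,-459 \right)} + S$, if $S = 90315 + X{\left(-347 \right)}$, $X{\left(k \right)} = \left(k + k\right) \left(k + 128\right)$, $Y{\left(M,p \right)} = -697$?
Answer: $242998$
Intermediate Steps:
$X{\left(k \right)} = 2 k \left(128 + k\right)$
$S = 242301$ ($S = 90315 + 2 \left(-347\right) \left(128 - 347\right) = 90315 + 2 \left(-347\right) \left(-219\right) = 90315 + 151986 = 242301$)
$- Y{\left(488,-459 \right)} + S = \left(-1\right) \left(-697\right) + 242301 = 697 + 242301 = 242998$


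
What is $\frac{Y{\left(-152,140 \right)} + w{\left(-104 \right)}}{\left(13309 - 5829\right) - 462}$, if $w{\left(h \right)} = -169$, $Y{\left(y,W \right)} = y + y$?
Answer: $- \frac{43}{638} \approx -0.067398$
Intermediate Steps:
$Y{\left(y,W \right)} = 2 y$
$\frac{Y{\left(-152,140 \right)} + w{\left(-104 \right)}}{\left(13309 - 5829\right) - 462} = \frac{2 \left(-152\right) - 169}{\left(13309 - 5829\right) - 462} = \frac{-304 - 169}{\left(13309 - 5829\right) - 462} = - \frac{473}{7480 - 462} = - \frac{473}{7018} = \left(-473\right) \frac{1}{7018} = - \frac{43}{638}$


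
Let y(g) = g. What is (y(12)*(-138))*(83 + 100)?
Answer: -303048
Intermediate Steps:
(y(12)*(-138))*(83 + 100) = (12*(-138))*(83 + 100) = -1656*183 = -303048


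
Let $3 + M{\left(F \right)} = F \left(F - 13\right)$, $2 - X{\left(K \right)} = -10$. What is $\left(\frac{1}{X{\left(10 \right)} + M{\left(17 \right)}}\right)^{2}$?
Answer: $\frac{1}{5929} \approx 0.00016866$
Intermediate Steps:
$X{\left(K \right)} = 12$ ($X{\left(K \right)} = 2 - -10 = 2 + 10 = 12$)
$M{\left(F \right)} = -3 + F \left(-13 + F\right)$ ($M{\left(F \right)} = -3 + F \left(F - 13\right) = -3 + F \left(-13 + F\right)$)
$\left(\frac{1}{X{\left(10 \right)} + M{\left(17 \right)}}\right)^{2} = \left(\frac{1}{12 - \left(224 - 289\right)}\right)^{2} = \left(\frac{1}{12 - -65}\right)^{2} = \left(\frac{1}{12 + 65}\right)^{2} = \left(\frac{1}{77}\right)^{2} = \frac{1}{5929}$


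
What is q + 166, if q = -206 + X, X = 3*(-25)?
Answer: -115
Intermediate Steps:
X = -75
q = -281 (q = -206 - 75 = -281)
q + 166 = -281 + 166 = -115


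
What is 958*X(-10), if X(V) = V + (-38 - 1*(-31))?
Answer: -16286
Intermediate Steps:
X(V) = -7 + V (X(V) = V + (-38 + 31) = V - 7 = -7 + V)
958*X(-10) = 958*(-7 - 10) = 958*(-17) = -16286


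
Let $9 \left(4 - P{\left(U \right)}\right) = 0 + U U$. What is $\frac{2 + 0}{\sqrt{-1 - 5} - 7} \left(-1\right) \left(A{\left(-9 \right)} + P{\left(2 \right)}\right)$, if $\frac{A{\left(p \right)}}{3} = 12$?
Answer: $\frac{4984}{495} + \frac{712 i \sqrt{6}}{495} \approx 10.069 + 3.5233 i$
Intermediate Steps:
$A{\left(p \right)} = 36$ ($A{\left(p \right)} = 3 \cdot 12 = 36$)
$P{\left(U \right)} = 4 - \frac{U^{2}}{9}$ ($P{\left(U \right)} = 4 - \frac{0 + U U}{9} = 4 - \frac{0 + U^{2}}{9} = 4 - \frac{U^{2}}{9}$)
$\frac{2 + 0}{\sqrt{-1 - 5} - 7} \left(-1\right) \left(A{\left(-9 \right)} + P{\left(2 \right)}\right) = \frac{2 + 0}{\sqrt{-1 - 5} - 7} \left(-1\right) \left(36 + \left(4 - \frac{2^{2}}{9}\right)\right) = \frac{2}{\sqrt{-6} - 7} \left(-1\right) \left(36 + \left(4 - \frac{4}{9}\right)\right) = \frac{2}{i \sqrt{6} - 7} \left(-1\right) \left(36 + \left(4 - \frac{4}{9}\right)\right) = \frac{2}{-7 + i \sqrt{6}} \left(-1\right) \left(36 + \frac{32}{9}\right) = - \frac{2}{-7 + i \sqrt{6}} \cdot \frac{356}{9} = - \frac{712}{9 \left(-7 + i \sqrt{6}\right)}$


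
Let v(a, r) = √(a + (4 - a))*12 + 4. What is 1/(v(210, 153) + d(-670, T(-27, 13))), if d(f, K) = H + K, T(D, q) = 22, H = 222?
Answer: 1/272 ≈ 0.0036765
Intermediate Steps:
v(a, r) = 28 (v(a, r) = √4*12 + 4 = 2*12 + 4 = 24 + 4 = 28)
d(f, K) = 222 + K
1/(v(210, 153) + d(-670, T(-27, 13))) = 1/(28 + (222 + 22)) = 1/(28 + 244) = 1/272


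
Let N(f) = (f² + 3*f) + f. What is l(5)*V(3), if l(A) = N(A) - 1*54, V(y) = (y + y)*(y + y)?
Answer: -324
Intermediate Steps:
V(y) = 4*y² (V(y) = (2*y)*(2*y) = 4*y²)
N(f) = f² + 4*f
l(A) = -54 + A*(4 + A) (l(A) = A*(4 + A) - 1*54 = A*(4 + A) - 54 = -54 + A*(4 + A))
l(5)*V(3) = (-54 + 5*(4 + 5))*(4*3²) = (-54 + 5*9)*(4*9) = (-54 + 45)*36 = -9*36 = -324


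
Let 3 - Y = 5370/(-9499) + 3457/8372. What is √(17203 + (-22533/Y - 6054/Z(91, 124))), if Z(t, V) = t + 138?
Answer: √1275143773278264632113/356580709 ≈ 100.14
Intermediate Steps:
Y = 1557121/493948 (Y = 3 - (5370/(-9499) + 3457/8372) = 3 - (5370*(-1/9499) + 3457*(1/8372)) = 3 - (-5370/9499 + 3457/8372) = 3 - 1*(-75277/493948) = 3 + 75277/493948 = 1557121/493948 ≈ 3.1524)
Z(t, V) = 138 + t
√(17203 + (-22533/Y - 6054/Z(91, 124))) = √(17203 + (-22533/1557121/493948 - 6054/(138 + 91))) = √(17203 + (-22533*493948/1557121 - 6054/229)) = √(17203 + (-11130130284/1557121 - 6054*1/229)) = √(17203 + (-11130130284/1557121 - 6054/229)) = √(17203 - 2558226645570/356580709) = √(3576031291357/356580709) = √1275143773278264632113/356580709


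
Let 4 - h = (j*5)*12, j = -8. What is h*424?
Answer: 205216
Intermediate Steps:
h = 484 (h = 4 - (-8*5)*12 = 4 - (-40)*12 = 4 - 1*(-480) = 4 + 480 = 484)
h*424 = 484*424 = 205216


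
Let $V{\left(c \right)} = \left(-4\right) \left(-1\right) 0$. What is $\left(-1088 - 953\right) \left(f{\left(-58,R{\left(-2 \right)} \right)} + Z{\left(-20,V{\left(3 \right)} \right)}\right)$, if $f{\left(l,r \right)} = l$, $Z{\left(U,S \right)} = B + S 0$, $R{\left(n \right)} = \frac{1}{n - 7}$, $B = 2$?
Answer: $114296$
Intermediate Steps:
$R{\left(n \right)} = \frac{1}{-7 + n}$
$V{\left(c \right)} = 0$ ($V{\left(c \right)} = 4 \cdot 0 = 0$)
$Z{\left(U,S \right)} = 2$ ($Z{\left(U,S \right)} = 2 + S 0 = 2 + 0 = 2$)
$\left(-1088 - 953\right) \left(f{\left(-58,R{\left(-2 \right)} \right)} + Z{\left(-20,V{\left(3 \right)} \right)}\right) = \left(-1088 - 953\right) \left(-58 + 2\right) = \left(-2041\right) \left(-56\right) = 114296$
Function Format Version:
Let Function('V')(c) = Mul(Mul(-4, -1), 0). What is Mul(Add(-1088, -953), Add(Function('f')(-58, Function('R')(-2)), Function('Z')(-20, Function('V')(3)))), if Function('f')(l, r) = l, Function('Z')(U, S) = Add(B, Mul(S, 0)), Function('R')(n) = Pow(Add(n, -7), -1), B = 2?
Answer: 114296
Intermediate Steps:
Function('R')(n) = Pow(Add(-7, n), -1)
Function('V')(c) = 0 (Function('V')(c) = Mul(4, 0) = 0)
Function('Z')(U, S) = 2 (Function('Z')(U, S) = Add(2, Mul(S, 0)) = Add(2, 0) = 2)
Mul(Add(-1088, -953), Add(Function('f')(-58, Function('R')(-2)), Function('Z')(-20, Function('V')(3)))) = Mul(Add(-1088, -953), Add(-58, 2)) = Mul(-2041, -56) = 114296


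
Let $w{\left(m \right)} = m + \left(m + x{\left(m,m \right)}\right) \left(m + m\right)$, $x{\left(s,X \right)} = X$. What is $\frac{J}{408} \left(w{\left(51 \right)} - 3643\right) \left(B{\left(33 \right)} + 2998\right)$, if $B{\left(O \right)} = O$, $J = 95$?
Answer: $\frac{490370335}{102} \approx 4.8076 \cdot 10^{6}$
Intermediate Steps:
$w{\left(m \right)} = m + 4 m^{2}$ ($w{\left(m \right)} = m + \left(m + m\right) \left(m + m\right) = m + 2 m 2 m = m + 4 m^{2}$)
$\frac{J}{408} \left(w{\left(51 \right)} - 3643\right) \left(B{\left(33 \right)} + 2998\right) = \frac{95}{408} \left(51 \left(1 + 4 \cdot 51\right) - 3643\right) \left(33 + 2998\right) = 95 \cdot \frac{1}{408} \left(51 \left(1 + 204\right) - 3643\right) 3031 = \frac{95 \left(51 \cdot 205 - 3643\right) 3031}{408} = \frac{95 \left(10455 - 3643\right) 3031}{408} = \frac{95 \cdot 6812 \cdot 3031}{408} = \frac{95}{408} \cdot 20647172 = \frac{490370335}{102}$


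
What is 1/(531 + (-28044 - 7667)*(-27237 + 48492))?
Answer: -1/759036774 ≈ -1.3175e-9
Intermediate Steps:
1/(531 + (-28044 - 7667)*(-27237 + 48492)) = 1/(531 - 35711*21255) = 1/(531 - 759037305) = 1/(-759036774) = -1/759036774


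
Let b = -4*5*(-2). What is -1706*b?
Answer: -68240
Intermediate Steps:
b = 40 (b = -20*(-2) = 40)
-1706*b = -1706*40 = -68240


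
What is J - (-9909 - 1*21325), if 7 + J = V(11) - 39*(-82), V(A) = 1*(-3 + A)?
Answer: 34433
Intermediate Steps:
V(A) = -3 + A
J = 3199 (J = -7 + ((-3 + 11) - 39*(-82)) = -7 + (8 + 3198) = -7 + 3206 = 3199)
J - (-9909 - 1*21325) = 3199 - (-9909 - 1*21325) = 3199 - (-9909 - 21325) = 3199 - 1*(-31234) = 3199 + 31234 = 34433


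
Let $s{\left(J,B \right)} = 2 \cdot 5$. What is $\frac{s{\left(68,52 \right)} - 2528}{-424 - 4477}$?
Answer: $\frac{2518}{4901} \approx 0.51377$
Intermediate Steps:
$s{\left(J,B \right)} = 10$
$\frac{s{\left(68,52 \right)} - 2528}{-424 - 4477} = \frac{10 - 2528}{-424 - 4477} = - \frac{2518}{-4901} = \left(-2518\right) \left(- \frac{1}{4901}\right) = \frac{2518}{4901}$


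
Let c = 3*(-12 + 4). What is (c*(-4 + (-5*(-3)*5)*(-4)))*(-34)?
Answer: -248064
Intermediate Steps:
c = -24 (c = 3*(-8) = -24)
(c*(-4 + (-5*(-3)*5)*(-4)))*(-34) = -24*(-4 + (-5*(-3)*5)*(-4))*(-34) = -24*(-4 + (15*5)*(-4))*(-34) = -24*(-4 + 75*(-4))*(-34) = -24*(-4 - 300)*(-34) = -24*(-304)*(-34) = 7296*(-34) = -248064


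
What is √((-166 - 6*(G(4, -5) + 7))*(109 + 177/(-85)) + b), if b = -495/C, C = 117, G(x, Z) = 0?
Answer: I*√27159382835/1105 ≈ 149.14*I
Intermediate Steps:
b = -55/13 (b = -495/117 = -495*1/117 = -55/13 ≈ -4.2308)
√((-166 - 6*(G(4, -5) + 7))*(109 + 177/(-85)) + b) = √((-166 - 6*(0 + 7))*(109 + 177/(-85)) - 55/13) = √((-166 - 6*7)*(109 + 177*(-1/85)) - 55/13) = √((-166 - 42)*(109 - 177/85) - 55/13) = √(-208*9088/85 - 55/13) = √(-1890304/85 - 55/13) = √(-24578627/1105) = I*√27159382835/1105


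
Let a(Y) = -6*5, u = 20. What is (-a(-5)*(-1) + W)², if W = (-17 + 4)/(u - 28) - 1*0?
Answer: 51529/64 ≈ 805.14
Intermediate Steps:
a(Y) = -30 (a(Y) = -1*30 = -30)
W = 13/8 (W = (-17 + 4)/(20 - 28) - 1*0 = -13/(-8) + 0 = -13*(-⅛) + 0 = 13/8 + 0 = 13/8 ≈ 1.6250)
(-a(-5)*(-1) + W)² = (-1*(-30)*(-1) + 13/8)² = (30*(-1) + 13/8)² = (-30 + 13/8)² = (-227/8)² = 51529/64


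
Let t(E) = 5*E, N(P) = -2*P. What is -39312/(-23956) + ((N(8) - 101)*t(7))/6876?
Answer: 4783597/4575596 ≈ 1.0455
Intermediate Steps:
-39312/(-23956) + ((N(8) - 101)*t(7))/6876 = -39312/(-23956) + ((-2*8 - 101)*(5*7))/6876 = -39312*(-1/23956) + ((-16 - 101)*35)*(1/6876) = 9828/5989 - 117*35*(1/6876) = 9828/5989 - 4095*1/6876 = 9828/5989 - 455/764 = 4783597/4575596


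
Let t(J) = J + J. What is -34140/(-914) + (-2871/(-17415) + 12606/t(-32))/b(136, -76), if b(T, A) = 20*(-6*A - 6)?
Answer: 9507200553671/254676960000 ≈ 37.330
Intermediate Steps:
t(J) = 2*J
b(T, A) = -120 - 120*A (b(T, A) = 20*(-6 - 6*A) = -120 - 120*A)
-34140/(-914) + (-2871/(-17415) + 12606/t(-32))/b(136, -76) = -34140/(-914) + (-2871/(-17415) + 12606/((2*(-32))))/(-120 - 120*(-76)) = -34140*(-1/914) + (-2871*(-1/17415) + 12606/(-64))/(-120 + 9120) = 17070/457 + (319/1935 + 12606*(-1/64))/9000 = 17070/457 + (319/1935 - 6303/32)*(1/9000) = 17070/457 - 12186097/61920*1/9000 = 17070/457 - 12186097/557280000 = 9507200553671/254676960000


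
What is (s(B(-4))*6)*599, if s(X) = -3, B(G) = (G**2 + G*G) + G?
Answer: -10782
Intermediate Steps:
B(G) = G + 2*G**2 (B(G) = (G**2 + G**2) + G = 2*G**2 + G = G + 2*G**2)
(s(B(-4))*6)*599 = -3*6*599 = -18*599 = -10782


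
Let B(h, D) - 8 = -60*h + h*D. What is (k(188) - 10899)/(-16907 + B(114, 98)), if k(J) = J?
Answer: 10711/12567 ≈ 0.85231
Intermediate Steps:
B(h, D) = 8 - 60*h + D*h (B(h, D) = 8 + (-60*h + h*D) = 8 + (-60*h + D*h) = 8 - 60*h + D*h)
(k(188) - 10899)/(-16907 + B(114, 98)) = (188 - 10899)/(-16907 + (8 - 60*114 + 98*114)) = -10711/(-16907 + (8 - 6840 + 11172)) = -10711/(-16907 + 4340) = -10711/(-12567) = -10711*(-1/12567) = 10711/12567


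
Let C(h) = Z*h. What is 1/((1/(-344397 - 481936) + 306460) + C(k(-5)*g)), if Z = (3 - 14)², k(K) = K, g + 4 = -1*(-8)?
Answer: 826333/251238285319 ≈ 3.2890e-6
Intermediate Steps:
g = 4 (g = -4 - 1*(-8) = -4 + 8 = 4)
Z = 121 (Z = (-11)² = 121)
C(h) = 121*h
1/((1/(-344397 - 481936) + 306460) + C(k(-5)*g)) = 1/((1/(-344397 - 481936) + 306460) + 121*(-5*4)) = 1/((1/(-826333) + 306460) + 121*(-20)) = 1/((-1/826333 + 306460) - 2420) = 1/(253238011179/826333 - 2420) = 1/(251238285319/826333) = 826333/251238285319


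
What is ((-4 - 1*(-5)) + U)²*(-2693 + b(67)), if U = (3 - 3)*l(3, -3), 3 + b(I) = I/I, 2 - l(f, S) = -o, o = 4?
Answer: -2695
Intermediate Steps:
l(f, S) = 6 (l(f, S) = 2 - (-1)*4 = 2 - 1*(-4) = 2 + 4 = 6)
b(I) = -2 (b(I) = -3 + I/I = -3 + 1 = -2)
U = 0 (U = (3 - 3)*6 = 0*6 = 0)
((-4 - 1*(-5)) + U)²*(-2693 + b(67)) = ((-4 - 1*(-5)) + 0)²*(-2693 - 2) = ((-4 + 5) + 0)²*(-2695) = (1 + 0)²*(-2695) = 1²*(-2695) = 1*(-2695) = -2695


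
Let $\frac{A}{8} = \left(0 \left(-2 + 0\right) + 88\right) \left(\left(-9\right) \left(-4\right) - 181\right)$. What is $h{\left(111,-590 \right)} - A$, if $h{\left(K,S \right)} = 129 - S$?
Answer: $102799$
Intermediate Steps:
$A = -102080$ ($A = 8 \left(0 \left(-2 + 0\right) + 88\right) \left(\left(-9\right) \left(-4\right) - 181\right) = 8 \left(0 \left(-2\right) + 88\right) \left(36 - 181\right) = 8 \left(0 + 88\right) \left(-145\right) = 8 \cdot 88 \left(-145\right) = 8 \left(-12760\right) = -102080$)
$h{\left(111,-590 \right)} - A = \left(129 - -590\right) - -102080 = \left(129 + 590\right) + 102080 = 719 + 102080 = 102799$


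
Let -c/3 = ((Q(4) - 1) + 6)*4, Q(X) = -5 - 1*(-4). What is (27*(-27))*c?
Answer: 34992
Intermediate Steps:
Q(X) = -1 (Q(X) = -5 + 4 = -1)
c = -48 (c = -3*((-1 - 1) + 6)*4 = -3*(-2 + 6)*4 = -12*4 = -3*16 = -48)
(27*(-27))*c = (27*(-27))*(-48) = -729*(-48) = 34992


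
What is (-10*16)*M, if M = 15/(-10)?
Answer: 240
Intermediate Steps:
M = -3/2 (M = 15*(-⅒) = -3/2 ≈ -1.5000)
(-10*16)*M = -10*16*(-3/2) = -160*(-3/2) = 240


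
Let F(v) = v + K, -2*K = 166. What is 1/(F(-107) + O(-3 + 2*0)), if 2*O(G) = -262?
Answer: -1/321 ≈ -0.0031153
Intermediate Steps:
K = -83 (K = -½*166 = -83)
O(G) = -131 (O(G) = (½)*(-262) = -131)
F(v) = -83 + v (F(v) = v - 83 = -83 + v)
1/(F(-107) + O(-3 + 2*0)) = 1/((-83 - 107) - 131) = 1/(-190 - 131) = 1/(-321) = -1/321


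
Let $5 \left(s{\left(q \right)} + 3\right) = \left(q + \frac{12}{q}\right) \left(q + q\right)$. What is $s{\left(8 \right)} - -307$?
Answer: $\frac{1672}{5} \approx 334.4$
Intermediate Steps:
$s{\left(q \right)} = -3 + \frac{2 q \left(q + \frac{12}{q}\right)}{5}$ ($s{\left(q \right)} = -3 + \frac{\left(q + \frac{12}{q}\right) \left(q + q\right)}{5} = -3 + \frac{\left(q + \frac{12}{q}\right) 2 q}{5} = -3 + \frac{2 q \left(q + \frac{12}{q}\right)}{5}$)
$s{\left(8 \right)} - -307 = \left(\frac{9}{5} + \frac{2 \cdot 8^{2}}{5}\right) - -307 = \left(\frac{9}{5} + \frac{2}{5} \cdot 64\right) + 307 = \left(\frac{9}{5} + \frac{128}{5}\right) + 307 = \frac{137}{5} + 307 = \frac{1672}{5}$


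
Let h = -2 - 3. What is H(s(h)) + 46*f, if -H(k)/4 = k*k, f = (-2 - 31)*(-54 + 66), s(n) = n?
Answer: -18316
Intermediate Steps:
h = -5
f = -396 (f = -33*12 = -396)
H(k) = -4*k**2 (H(k) = -4*k*k = -4*k**2)
H(s(h)) + 46*f = -4*(-5)**2 + 46*(-396) = -4*25 - 18216 = -100 - 18216 = -18316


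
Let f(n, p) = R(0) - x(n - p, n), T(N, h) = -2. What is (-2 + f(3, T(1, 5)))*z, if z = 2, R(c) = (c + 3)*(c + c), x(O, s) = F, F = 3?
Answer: -10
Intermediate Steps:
x(O, s) = 3
R(c) = 2*c*(3 + c) (R(c) = (3 + c)*(2*c) = 2*c*(3 + c))
f(n, p) = -3 (f(n, p) = 2*0*(3 + 0) - 1*3 = 2*0*3 - 3 = 0 - 3 = -3)
(-2 + f(3, T(1, 5)))*z = (-2 - 3)*2 = -5*2 = -10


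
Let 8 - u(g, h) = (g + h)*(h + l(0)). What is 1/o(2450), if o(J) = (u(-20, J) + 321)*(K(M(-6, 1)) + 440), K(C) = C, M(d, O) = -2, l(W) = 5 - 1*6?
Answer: -1/2606424558 ≈ -3.8367e-10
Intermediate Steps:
l(W) = -1 (l(W) = 5 - 6 = -1)
u(g, h) = 8 - (-1 + h)*(g + h) (u(g, h) = 8 - (g + h)*(h - 1) = 8 - (g + h)*(-1 + h) = 8 - (-1 + h)*(g + h))
o(J) = 135342 - 438*J**2 + 9198*J (o(J) = ((8 - 20 + J - J**2 - 1*(-20)*J) + 321)*(-2 + 440) = ((8 - 20 + J - J**2 + 20*J) + 321)*438 = ((-12 - J**2 + 21*J) + 321)*438 = (309 - J**2 + 21*J)*438 = 135342 - 438*J**2 + 9198*J)
1/o(2450) = 1/(135342 - 438*2450**2 + 9198*2450) = 1/(135342 - 438*6002500 + 22535100) = 1/(135342 - 2629095000 + 22535100) = 1/(-2606424558) = -1/2606424558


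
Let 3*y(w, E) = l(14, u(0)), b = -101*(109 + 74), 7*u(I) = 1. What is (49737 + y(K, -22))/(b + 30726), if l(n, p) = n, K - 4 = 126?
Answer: 149225/36729 ≈ 4.0629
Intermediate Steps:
K = 130 (K = 4 + 126 = 130)
u(I) = 1/7 (u(I) = (1/7)*1 = 1/7)
b = -18483 (b = -101*183 = -18483)
y(w, E) = 14/3 (y(w, E) = (1/3)*14 = 14/3)
(49737 + y(K, -22))/(b + 30726) = (49737 + 14/3)/(-18483 + 30726) = (149225/3)/12243 = (149225/3)*(1/12243) = 149225/36729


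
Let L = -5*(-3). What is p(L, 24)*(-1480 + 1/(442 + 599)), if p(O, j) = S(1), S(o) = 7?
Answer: -10784753/1041 ≈ -10360.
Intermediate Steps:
L = 15
p(O, j) = 7
p(L, 24)*(-1480 + 1/(442 + 599)) = 7*(-1480 + 1/(442 + 599)) = 7*(-1480 + 1/1041) = 7*(-1540679/1041) = -10784753/1041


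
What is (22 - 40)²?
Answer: 324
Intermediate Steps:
(22 - 40)² = (-18)² = 324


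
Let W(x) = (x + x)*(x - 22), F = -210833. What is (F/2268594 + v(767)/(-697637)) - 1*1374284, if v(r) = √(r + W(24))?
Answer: -3117692647529/2268594 - √863/697637 ≈ -1.3743e+6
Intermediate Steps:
W(x) = 2*x*(-22 + x) (W(x) = (2*x)*(-22 + x) = 2*x*(-22 + x))
v(r) = √(96 + r) (v(r) = √(r + 2*24*(-22 + 24)) = √(r + 2*24*2) = √(r + 96) = √(96 + r))
(F/2268594 + v(767)/(-697637)) - 1*1374284 = (-210833/2268594 + √(96 + 767)/(-697637)) - 1*1374284 = (-210833*1/2268594 + √863*(-1/697637)) - 1374284 = (-210833/2268594 - √863/697637) - 1374284 = -3117692647529/2268594 - √863/697637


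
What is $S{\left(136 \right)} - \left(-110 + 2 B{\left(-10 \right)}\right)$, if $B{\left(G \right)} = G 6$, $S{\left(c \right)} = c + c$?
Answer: $502$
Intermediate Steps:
$S{\left(c \right)} = 2 c$
$B{\left(G \right)} = 6 G$
$S{\left(136 \right)} - \left(-110 + 2 B{\left(-10 \right)}\right) = 2 \cdot 136 - \left(-110 + 2 \cdot 6 \left(-10\right)\right) = 272 - \left(-110 + 2 \left(-60\right)\right) = 272 - \left(-110 - 120\right) = 272 - -230 = 272 + 230 = 502$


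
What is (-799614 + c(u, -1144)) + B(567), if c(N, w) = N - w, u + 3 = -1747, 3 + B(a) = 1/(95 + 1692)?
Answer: -1429998500/1787 ≈ -8.0022e+5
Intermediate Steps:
B(a) = -5360/1787 (B(a) = -3 + 1/(95 + 1692) = -3 + 1/1787 = -5360/1787)
u = -1750 (u = -3 - 1747 = -1750)
(-799614 + c(u, -1144)) + B(567) = (-799614 + (-1750 - 1*(-1144))) - 5360/1787 = (-799614 + (-1750 + 1144)) - 5360/1787 = (-799614 - 606) - 5360/1787 = -800220 - 5360/1787 = -1429998500/1787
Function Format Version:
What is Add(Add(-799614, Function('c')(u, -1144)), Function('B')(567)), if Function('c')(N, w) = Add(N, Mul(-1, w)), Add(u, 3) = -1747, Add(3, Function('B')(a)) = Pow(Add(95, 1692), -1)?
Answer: Rational(-1429998500, 1787) ≈ -8.0022e+5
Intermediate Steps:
Function('B')(a) = Rational(-5360, 1787) (Function('B')(a) = Add(-3, Pow(Add(95, 1692), -1)) = Add(-3, Pow(1787, -1)) = Add(-3, Rational(1, 1787)) = Rational(-5360, 1787))
u = -1750 (u = Add(-3, -1747) = -1750)
Add(Add(-799614, Function('c')(u, -1144)), Function('B')(567)) = Add(Add(-799614, Add(-1750, Mul(-1, -1144))), Rational(-5360, 1787)) = Add(Add(-799614, Add(-1750, 1144)), Rational(-5360, 1787)) = Add(Add(-799614, -606), Rational(-5360, 1787)) = Add(-800220, Rational(-5360, 1787)) = Rational(-1429998500, 1787)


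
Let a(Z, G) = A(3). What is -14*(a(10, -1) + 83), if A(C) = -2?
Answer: -1134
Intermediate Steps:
a(Z, G) = -2
-14*(a(10, -1) + 83) = -14*(-2 + 83) = -14*81 = -1134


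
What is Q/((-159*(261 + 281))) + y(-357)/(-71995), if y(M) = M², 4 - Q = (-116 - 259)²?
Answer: -7220933/52137690 ≈ -0.13850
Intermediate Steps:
Q = -140621 (Q = 4 - (-116 - 259)² = 4 - 1*(-375)² = 4 - 1*140625 = 4 - 140625 = -140621)
Q/((-159*(261 + 281))) + y(-357)/(-71995) = -140621*(-1/(159*(261 + 281))) + (-357)²/(-71995) = -140621/((-159*542)) + 127449*(-1/71995) = -140621/(-86178) - 1071/605 = -140621*(-1/86178) - 1071/605 = 140621/86178 - 1071/605 = -7220933/52137690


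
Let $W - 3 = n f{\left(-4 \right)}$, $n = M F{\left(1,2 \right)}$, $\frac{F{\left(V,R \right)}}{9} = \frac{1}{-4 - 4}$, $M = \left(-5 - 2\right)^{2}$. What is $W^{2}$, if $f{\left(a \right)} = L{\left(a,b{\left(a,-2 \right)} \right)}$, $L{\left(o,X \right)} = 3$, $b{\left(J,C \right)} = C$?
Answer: $\frac{1687401}{64} \approx 26366.0$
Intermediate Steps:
$M = 49$ ($M = \left(-7\right)^{2} = 49$)
$F{\left(V,R \right)} = - \frac{9}{8}$ ($F{\left(V,R \right)} = \frac{9}{-4 - 4} = \frac{9}{-8} = 9 \left(- \frac{1}{8}\right) = - \frac{9}{8}$)
$f{\left(a \right)} = 3$
$n = - \frac{441}{8}$ ($n = 49 \left(- \frac{9}{8}\right) = - \frac{441}{8} \approx -55.125$)
$W = - \frac{1299}{8}$ ($W = 3 - \frac{1323}{8} = - \frac{1299}{8} \approx -162.38$)
$W^{2} = \left(- \frac{1299}{8}\right)^{2} = \frac{1687401}{64}$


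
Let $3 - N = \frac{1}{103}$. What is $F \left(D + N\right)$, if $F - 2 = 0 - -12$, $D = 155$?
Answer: $\frac{227822}{103} \approx 2211.9$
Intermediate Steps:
$N = \frac{308}{103}$ ($N = 3 - \frac{1}{103} = \frac{308}{103} \approx 2.9903$)
$F = 14$ ($F = 2 + \left(0 - -12\right) = 2 + \left(0 + 12\right) = 2 + 12 = 14$)
$F \left(D + N\right) = 14 \left(155 + \frac{308}{103}\right) = 14 \cdot \frac{16273}{103} = \frac{227822}{103}$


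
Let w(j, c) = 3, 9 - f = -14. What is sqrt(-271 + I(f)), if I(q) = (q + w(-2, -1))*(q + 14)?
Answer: sqrt(691) ≈ 26.287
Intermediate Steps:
f = 23 (f = 9 - 1*(-14) = 9 + 14 = 23)
I(q) = (3 + q)*(14 + q) (I(q) = (q + 3)*(q + 14) = (3 + q)*(14 + q))
sqrt(-271 + I(f)) = sqrt(-271 + (42 + 23**2 + 17*23)) = sqrt(-271 + (42 + 529 + 391)) = sqrt(-271 + 962) = sqrt(691)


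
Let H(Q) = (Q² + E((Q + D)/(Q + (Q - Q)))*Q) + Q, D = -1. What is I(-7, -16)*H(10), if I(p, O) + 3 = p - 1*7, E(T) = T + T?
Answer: -2176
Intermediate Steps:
E(T) = 2*T
I(p, O) = -10 + p (I(p, O) = -3 + (p - 1*7) = -3 + (p - 7) = -3 + (-7 + p) = -10 + p)
H(Q) = -2 + Q² + 3*Q (H(Q) = (Q² + (2*((Q - 1)/(Q + (Q - Q))))*Q) + Q = (Q² + (2*((-1 + Q)/(Q + 0)))*Q) + Q = (Q² + (2*((-1 + Q)/Q))*Q) + Q = (Q² + (2*(-1 + Q)/Q)*Q) + Q = (Q² + (-2 + 2*Q)) + Q = (-2 + Q² + 2*Q) + Q = -2 + Q² + 3*Q)
I(-7, -16)*H(10) = (-10 - 7)*(-2 + 10² + 3*10) = -17*(-2 + 100 + 30) = -17*128 = -2176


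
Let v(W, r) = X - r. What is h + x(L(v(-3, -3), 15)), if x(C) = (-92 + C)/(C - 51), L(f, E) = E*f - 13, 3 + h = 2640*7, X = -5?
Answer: 1736973/94 ≈ 18478.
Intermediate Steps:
v(W, r) = -5 - r
h = 18477 (h = -3 + 2640*7 = -3 + 18480 = 18477)
L(f, E) = -13 + E*f
x(C) = (-92 + C)/(-51 + C)
h + x(L(v(-3, -3), 15)) = 18477 + (-92 + (-13 + 15*(-5 - 1*(-3))))/(-51 + (-13 + 15*(-5 - 1*(-3)))) = 18477 + (-92 + (-13 + 15*(-5 + 3)))/(-51 + (-13 + 15*(-5 + 3))) = 18477 + (-92 + (-13 + 15*(-2)))/(-51 + (-13 + 15*(-2))) = 18477 + (-92 + (-13 - 30))/(-51 + (-13 - 30)) = 18477 + (-92 - 43)/(-51 - 43) = 18477 - 135/(-94) = 18477 - 1/94*(-135) = 18477 + 135/94 = 1736973/94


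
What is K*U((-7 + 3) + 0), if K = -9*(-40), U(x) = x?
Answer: -1440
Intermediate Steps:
K = 360
K*U((-7 + 3) + 0) = 360*((-7 + 3) + 0) = 360*(-4 + 0) = 360*(-4) = -1440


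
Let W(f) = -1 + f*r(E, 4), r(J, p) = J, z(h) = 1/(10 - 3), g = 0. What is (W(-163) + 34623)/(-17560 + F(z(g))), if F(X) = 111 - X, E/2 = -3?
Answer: -15575/7634 ≈ -2.0402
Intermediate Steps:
E = -6 (E = 2*(-3) = -6)
z(h) = ⅐ (z(h) = 1/7 = ⅐)
W(f) = -1 - 6*f (W(f) = -1 + f*(-6) = -1 - 6*f)
(W(-163) + 34623)/(-17560 + F(z(g))) = ((-1 - 6*(-163)) + 34623)/(-17560 + (111 - 1*⅐)) = ((-1 + 978) + 34623)/(-17560 + (111 - ⅐)) = (977 + 34623)/(-17560 + 776/7) = 35600/(-122144/7) = 35600*(-7/122144) = -15575/7634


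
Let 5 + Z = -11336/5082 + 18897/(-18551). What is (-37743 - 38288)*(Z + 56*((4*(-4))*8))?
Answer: 25719363038111728/47138091 ≈ 5.4562e+8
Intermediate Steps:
Z = -388854800/47138091 (Z = -5 + (-11336/5082 + 18897/(-18551)) = -5 + (-11336*1/5082 + 18897*(-1/18551)) = -5 + (-5668/2541 - 18897/18551) = -5 - 153164345/47138091 = -388854800/47138091 ≈ -8.2493)
(-37743 - 38288)*(Z + 56*((4*(-4))*8)) = (-37743 - 38288)*(-388854800/47138091 + 56*((4*(-4))*8)) = -76031*(-388854800/47138091 + 56*(-16*8)) = -76031*(-388854800/47138091 + 56*(-128)) = -76031*(-388854800/47138091 - 7168) = -76031*(-338274691088/47138091) = 25719363038111728/47138091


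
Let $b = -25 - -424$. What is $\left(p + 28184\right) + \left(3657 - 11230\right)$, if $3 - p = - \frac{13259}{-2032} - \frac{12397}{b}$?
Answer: $\frac{2390438845}{115824} \approx 20639.0$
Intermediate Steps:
$b = 399$ ($b = -25 + 424 = 399$)
$p = \frac{3190381}{115824}$ ($p = 3 - \left(- \frac{13259}{-2032} - \frac{12397}{399}\right) = 3 - \left(\left(-13259\right) \left(- \frac{1}{2032}\right) - \frac{1771}{57}\right) = 3 - \left(\frac{13259}{2032} - \frac{1771}{57}\right) = 3 - - \frac{2842909}{115824} = 3 + \frac{2842909}{115824} = \frac{3190381}{115824} \approx 27.545$)
$\left(p + 28184\right) + \left(3657 - 11230\right) = \left(\frac{3190381}{115824} + 28184\right) + \left(3657 - 11230\right) = \frac{3267573997}{115824} + \left(3657 - 11230\right) = \frac{3267573997}{115824} - 7573 = \frac{2390438845}{115824}$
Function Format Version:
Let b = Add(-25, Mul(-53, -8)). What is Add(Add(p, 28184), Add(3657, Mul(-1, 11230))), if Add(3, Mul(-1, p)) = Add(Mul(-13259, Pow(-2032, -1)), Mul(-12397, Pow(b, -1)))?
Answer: Rational(2390438845, 115824) ≈ 20639.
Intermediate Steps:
b = 399 (b = Add(-25, 424) = 399)
p = Rational(3190381, 115824) (p = Add(3, Mul(-1, Add(Mul(-13259, Pow(-2032, -1)), Mul(-12397, Pow(399, -1))))) = Add(3, Mul(-1, Add(Mul(-13259, Rational(-1, 2032)), Mul(-12397, Rational(1, 399))))) = Add(3, Mul(-1, Add(Rational(13259, 2032), Rational(-1771, 57)))) = Add(3, Mul(-1, Rational(-2842909, 115824))) = Add(3, Rational(2842909, 115824)) = Rational(3190381, 115824) ≈ 27.545)
Add(Add(p, 28184), Add(3657, Mul(-1, 11230))) = Add(Add(Rational(3190381, 115824), 28184), Add(3657, Mul(-1, 11230))) = Add(Rational(3267573997, 115824), Add(3657, -11230)) = Add(Rational(3267573997, 115824), -7573) = Rational(2390438845, 115824)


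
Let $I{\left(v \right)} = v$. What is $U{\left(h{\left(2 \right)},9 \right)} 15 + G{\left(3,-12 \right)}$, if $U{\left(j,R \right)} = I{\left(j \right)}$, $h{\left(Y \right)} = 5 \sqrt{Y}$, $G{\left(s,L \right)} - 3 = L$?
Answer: $-9 + 75 \sqrt{2} \approx 97.066$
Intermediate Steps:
$G{\left(s,L \right)} = 3 + L$
$U{\left(j,R \right)} = j$
$U{\left(h{\left(2 \right)},9 \right)} 15 + G{\left(3,-12 \right)} = 5 \sqrt{2} \cdot 15 + \left(3 - 12\right) = 75 \sqrt{2} - 9 = -9 + 75 \sqrt{2}$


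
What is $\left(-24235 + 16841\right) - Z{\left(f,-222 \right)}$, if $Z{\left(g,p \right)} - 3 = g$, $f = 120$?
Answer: $-7517$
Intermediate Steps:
$Z{\left(g,p \right)} = 3 + g$
$\left(-24235 + 16841\right) - Z{\left(f,-222 \right)} = \left(-24235 + 16841\right) - \left(3 + 120\right) = -7394 - 123 = -7517$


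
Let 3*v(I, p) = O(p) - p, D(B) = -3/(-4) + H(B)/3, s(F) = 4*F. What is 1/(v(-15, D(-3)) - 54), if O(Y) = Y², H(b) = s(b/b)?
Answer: -432/23003 ≈ -0.018780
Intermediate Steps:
H(b) = 4 (H(b) = 4*(b/b) = 4*1 = 4)
D(B) = 25/12 (D(B) = -3/(-4) + 4/3 = -3*(-¼) + 4*(⅓) = ¾ + 4/3 = 25/12)
v(I, p) = -p/3 + p²/3 (v(I, p) = (p² - p)/3 = -p/3 + p²/3)
1/(v(-15, D(-3)) - 54) = 1/((⅓)*(25/12)*(-1 + 25/12) - 54) = 1/((⅓)*(25/12)*(13/12) - 54) = 1/(325/432 - 54) = 1/(-23003/432) = -432/23003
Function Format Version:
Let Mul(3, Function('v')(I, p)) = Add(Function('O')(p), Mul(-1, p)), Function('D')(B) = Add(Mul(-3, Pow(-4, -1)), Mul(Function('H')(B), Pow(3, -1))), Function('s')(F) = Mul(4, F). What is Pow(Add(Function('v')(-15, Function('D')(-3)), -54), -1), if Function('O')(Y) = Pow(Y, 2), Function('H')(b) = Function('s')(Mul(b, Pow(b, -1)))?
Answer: Rational(-432, 23003) ≈ -0.018780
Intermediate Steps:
Function('H')(b) = 4 (Function('H')(b) = Mul(4, Mul(b, Pow(b, -1))) = Mul(4, 1) = 4)
Function('D')(B) = Rational(25, 12) (Function('D')(B) = Add(Mul(-3, Pow(-4, -1)), Mul(4, Pow(3, -1))) = Add(Mul(-3, Rational(-1, 4)), Mul(4, Rational(1, 3))) = Add(Rational(3, 4), Rational(4, 3)) = Rational(25, 12))
Function('v')(I, p) = Add(Mul(Rational(-1, 3), p), Mul(Rational(1, 3), Pow(p, 2))) (Function('v')(I, p) = Mul(Rational(1, 3), Add(Pow(p, 2), Mul(-1, p))) = Add(Mul(Rational(-1, 3), p), Mul(Rational(1, 3), Pow(p, 2))))
Pow(Add(Function('v')(-15, Function('D')(-3)), -54), -1) = Pow(Add(Mul(Rational(1, 3), Rational(25, 12), Add(-1, Rational(25, 12))), -54), -1) = Pow(Add(Mul(Rational(1, 3), Rational(25, 12), Rational(13, 12)), -54), -1) = Pow(Add(Rational(325, 432), -54), -1) = Pow(Rational(-23003, 432), -1) = Rational(-432, 23003)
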